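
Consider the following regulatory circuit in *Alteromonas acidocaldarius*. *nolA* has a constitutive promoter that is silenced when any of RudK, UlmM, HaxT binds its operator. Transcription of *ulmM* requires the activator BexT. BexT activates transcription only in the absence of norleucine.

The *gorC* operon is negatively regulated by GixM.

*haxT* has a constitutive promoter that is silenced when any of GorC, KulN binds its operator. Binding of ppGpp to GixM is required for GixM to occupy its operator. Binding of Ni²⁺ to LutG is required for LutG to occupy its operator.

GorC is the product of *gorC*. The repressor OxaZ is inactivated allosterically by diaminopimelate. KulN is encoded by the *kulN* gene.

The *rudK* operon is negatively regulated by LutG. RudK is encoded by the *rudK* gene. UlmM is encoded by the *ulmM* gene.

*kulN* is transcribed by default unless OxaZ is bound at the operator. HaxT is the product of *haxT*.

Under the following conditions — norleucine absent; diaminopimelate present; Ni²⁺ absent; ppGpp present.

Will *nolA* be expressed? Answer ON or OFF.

Ni²⁺ is absent, so LutG is inactive.
With no repressor bound, *rudK* is transcribed.
So RudK is produced and active.
Norleucine is absent, so BexT is active.
No repressor is bound and BexT is active, so *ulmM* is transcribed.
So UlmM is produced and active.
ppGpp is present, so GixM is active.
With repressor GixM bound, *gorC* is not transcribed.
So GorC is not produced.
Diaminopimelate is present, so OxaZ is inactive.
With no repressor bound, *kulN* is transcribed.
So KulN is produced and active.
With repressor KulN bound, *haxT* is not transcribed.
So HaxT is not produced.
With repressor RudK bound, *nolA* is not transcribed.

OFF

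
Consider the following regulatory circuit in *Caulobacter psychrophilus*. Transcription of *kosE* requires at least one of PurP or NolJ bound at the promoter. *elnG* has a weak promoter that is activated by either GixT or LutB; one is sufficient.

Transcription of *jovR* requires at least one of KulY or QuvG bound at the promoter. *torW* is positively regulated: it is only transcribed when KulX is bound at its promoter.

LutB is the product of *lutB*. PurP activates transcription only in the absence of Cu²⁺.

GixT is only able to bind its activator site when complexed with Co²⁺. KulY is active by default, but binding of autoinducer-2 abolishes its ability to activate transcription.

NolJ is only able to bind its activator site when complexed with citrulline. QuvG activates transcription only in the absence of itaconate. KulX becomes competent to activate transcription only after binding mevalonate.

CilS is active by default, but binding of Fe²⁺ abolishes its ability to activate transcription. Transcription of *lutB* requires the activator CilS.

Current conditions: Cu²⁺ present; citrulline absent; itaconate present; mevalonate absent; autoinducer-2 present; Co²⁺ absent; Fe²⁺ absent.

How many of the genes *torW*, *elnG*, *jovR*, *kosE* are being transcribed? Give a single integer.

1

Mevalonate is absent, so KulX is inactive.
Required activator KulX is absent, so *torW* is not transcribed.
→ *torW* is OFF.
Co²⁺ is absent, so GixT is inactive.
Fe²⁺ is absent, so CilS is active.
No repressor is bound and CilS is active, so *lutB* is transcribed.
So LutB is produced and active.
Activator LutB is present, so *elnG* is transcribed.
→ *elnG* is ON.
Autoinducer-2 is present, so KulY is inactive.
Itaconate is present, so QuvG is inactive.
No activator is available at the *jovR* promoter, so *jovR* is not transcribed.
→ *jovR* is OFF.
Cu²⁺ is present, so PurP is inactive.
Citrulline is absent, so NolJ is inactive.
No activator is available at the *kosE* promoter, so *kosE* is not transcribed.
→ *kosE* is OFF.
1 of the 4 genes is transcribed.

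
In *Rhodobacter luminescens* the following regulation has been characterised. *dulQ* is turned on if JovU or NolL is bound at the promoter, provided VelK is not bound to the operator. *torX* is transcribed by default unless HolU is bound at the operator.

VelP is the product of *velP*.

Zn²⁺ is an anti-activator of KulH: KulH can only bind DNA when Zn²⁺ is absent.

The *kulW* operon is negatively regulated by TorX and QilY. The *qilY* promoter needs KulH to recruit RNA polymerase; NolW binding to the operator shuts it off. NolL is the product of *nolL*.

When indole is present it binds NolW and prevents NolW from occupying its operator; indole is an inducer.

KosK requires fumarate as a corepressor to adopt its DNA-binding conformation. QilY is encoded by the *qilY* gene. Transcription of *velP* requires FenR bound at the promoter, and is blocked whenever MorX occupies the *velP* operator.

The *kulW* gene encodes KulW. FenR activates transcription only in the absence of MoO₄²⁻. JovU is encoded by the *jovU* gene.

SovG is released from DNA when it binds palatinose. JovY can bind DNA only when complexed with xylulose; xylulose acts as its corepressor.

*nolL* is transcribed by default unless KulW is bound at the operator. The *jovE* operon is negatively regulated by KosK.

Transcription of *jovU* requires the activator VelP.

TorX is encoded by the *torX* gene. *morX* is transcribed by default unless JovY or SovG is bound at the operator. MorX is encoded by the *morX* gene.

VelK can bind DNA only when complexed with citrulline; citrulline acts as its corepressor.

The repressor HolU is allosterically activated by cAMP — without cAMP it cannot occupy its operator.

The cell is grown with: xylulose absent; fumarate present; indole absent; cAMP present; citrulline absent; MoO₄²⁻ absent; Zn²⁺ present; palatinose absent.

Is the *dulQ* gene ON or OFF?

ON

Xylulose is absent, so JovY is inactive.
Palatinose is absent, so SovG is active.
With repressor SovG bound, *morX* is not transcribed.
So MorX is not produced.
MoO₄²⁻ is absent, so FenR is active.
No repressor is bound and FenR is active, so *velP* is transcribed.
So VelP is produced and active.
No repressor is bound and VelP is active, so *jovU* is transcribed.
So JovU is produced and active.
cAMP is present, so HolU is active.
With repressor HolU bound, *torX* is not transcribed.
So TorX is not produced.
Zn²⁺ is present, so KulH is inactive.
Indole is absent, so NolW is active.
With repressor NolW bound, *qilY* is not transcribed.
So QilY is not produced.
With no repressor bound, *kulW* is transcribed.
So KulW is produced and active.
With repressor KulW bound, *nolL* is not transcribed.
So NolL is not produced.
Citrulline is absent, so VelK is inactive.
Activator JovU is present, so *dulQ* is transcribed.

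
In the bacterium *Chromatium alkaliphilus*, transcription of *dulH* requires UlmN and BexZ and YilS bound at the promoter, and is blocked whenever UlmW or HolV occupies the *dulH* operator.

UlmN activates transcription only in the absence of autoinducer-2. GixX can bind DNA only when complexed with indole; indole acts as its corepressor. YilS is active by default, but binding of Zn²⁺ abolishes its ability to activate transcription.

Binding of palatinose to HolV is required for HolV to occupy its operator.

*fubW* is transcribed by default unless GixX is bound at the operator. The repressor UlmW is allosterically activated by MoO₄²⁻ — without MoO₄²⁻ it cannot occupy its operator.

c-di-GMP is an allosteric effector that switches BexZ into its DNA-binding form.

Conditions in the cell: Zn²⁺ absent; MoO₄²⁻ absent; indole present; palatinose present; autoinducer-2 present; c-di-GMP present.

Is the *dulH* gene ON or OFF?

OFF

MoO₄²⁻ is absent, so UlmW is inactive.
Autoinducer-2 is present, so UlmN is inactive.
c-di-GMP is present, so BexZ is active.
Zn²⁺ is absent, so YilS is active.
Palatinose is present, so HolV is active.
With repressor HolV bound, *dulH* is not transcribed.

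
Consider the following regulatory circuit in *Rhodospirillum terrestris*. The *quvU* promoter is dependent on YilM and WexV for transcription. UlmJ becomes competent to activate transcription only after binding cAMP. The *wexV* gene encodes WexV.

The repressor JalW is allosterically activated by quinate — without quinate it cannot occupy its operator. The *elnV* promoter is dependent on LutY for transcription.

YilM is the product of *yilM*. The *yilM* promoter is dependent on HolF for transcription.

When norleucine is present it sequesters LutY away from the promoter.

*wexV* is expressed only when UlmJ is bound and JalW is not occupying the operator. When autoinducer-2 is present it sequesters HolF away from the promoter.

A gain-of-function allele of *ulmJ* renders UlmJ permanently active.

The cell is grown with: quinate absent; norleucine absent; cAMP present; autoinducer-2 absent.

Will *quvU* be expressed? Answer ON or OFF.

Autoinducer-2 is absent, so HolF is active.
No repressor is bound and HolF is active, so *yilM* is transcribed.
So YilM is produced and active.
Quinate is absent, so JalW is inactive.
UlmJ is constitutively active in this strain.
No repressor is bound and UlmJ is active, so *wexV* is transcribed.
So WexV is produced and active.
No repressor is bound and YilM and WexV are active, so *quvU* is transcribed.

ON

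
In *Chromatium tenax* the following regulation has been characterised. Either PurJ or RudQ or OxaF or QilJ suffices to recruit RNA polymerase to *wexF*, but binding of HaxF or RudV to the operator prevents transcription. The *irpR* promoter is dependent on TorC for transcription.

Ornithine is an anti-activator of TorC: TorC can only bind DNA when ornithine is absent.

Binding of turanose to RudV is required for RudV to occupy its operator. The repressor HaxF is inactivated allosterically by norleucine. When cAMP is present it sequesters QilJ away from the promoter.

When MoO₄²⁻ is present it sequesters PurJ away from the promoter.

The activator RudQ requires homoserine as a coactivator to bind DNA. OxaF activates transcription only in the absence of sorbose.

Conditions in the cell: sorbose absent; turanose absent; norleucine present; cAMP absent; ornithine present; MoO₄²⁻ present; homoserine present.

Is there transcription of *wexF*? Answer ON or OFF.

ON

Norleucine is present, so HaxF is inactive.
MoO₄²⁻ is present, so PurJ is inactive.
Homoserine is present, so RudQ is active.
Turanose is absent, so RudV is inactive.
Sorbose is absent, so OxaF is active.
cAMP is absent, so QilJ is active.
Activator RudQ is present, so *wexF* is transcribed.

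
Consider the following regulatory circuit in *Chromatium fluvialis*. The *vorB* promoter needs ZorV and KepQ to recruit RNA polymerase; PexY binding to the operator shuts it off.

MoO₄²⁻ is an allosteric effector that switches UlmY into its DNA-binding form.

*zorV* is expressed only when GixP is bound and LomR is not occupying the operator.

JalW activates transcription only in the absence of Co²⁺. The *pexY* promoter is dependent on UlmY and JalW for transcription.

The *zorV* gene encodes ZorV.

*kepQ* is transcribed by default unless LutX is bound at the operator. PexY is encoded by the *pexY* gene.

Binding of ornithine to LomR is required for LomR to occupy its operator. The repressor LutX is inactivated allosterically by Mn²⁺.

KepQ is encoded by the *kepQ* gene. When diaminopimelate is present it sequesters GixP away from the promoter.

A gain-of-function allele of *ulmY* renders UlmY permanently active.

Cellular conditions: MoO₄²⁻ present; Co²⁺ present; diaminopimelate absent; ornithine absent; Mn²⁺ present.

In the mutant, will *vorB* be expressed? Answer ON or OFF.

ON

Diaminopimelate is absent, so GixP is active.
Ornithine is absent, so LomR is inactive.
No repressor is bound and GixP is active, so *zorV* is transcribed.
So ZorV is produced and active.
Mn²⁺ is present, so LutX is inactive.
With no repressor bound, *kepQ* is transcribed.
So KepQ is produced and active.
UlmY is constitutively active in this strain.
Co²⁺ is present, so JalW is inactive.
Required activator JalW is absent, so *pexY* is not transcribed.
So PexY is not produced.
No repressor is bound and ZorV and KepQ are active, so *vorB* is transcribed.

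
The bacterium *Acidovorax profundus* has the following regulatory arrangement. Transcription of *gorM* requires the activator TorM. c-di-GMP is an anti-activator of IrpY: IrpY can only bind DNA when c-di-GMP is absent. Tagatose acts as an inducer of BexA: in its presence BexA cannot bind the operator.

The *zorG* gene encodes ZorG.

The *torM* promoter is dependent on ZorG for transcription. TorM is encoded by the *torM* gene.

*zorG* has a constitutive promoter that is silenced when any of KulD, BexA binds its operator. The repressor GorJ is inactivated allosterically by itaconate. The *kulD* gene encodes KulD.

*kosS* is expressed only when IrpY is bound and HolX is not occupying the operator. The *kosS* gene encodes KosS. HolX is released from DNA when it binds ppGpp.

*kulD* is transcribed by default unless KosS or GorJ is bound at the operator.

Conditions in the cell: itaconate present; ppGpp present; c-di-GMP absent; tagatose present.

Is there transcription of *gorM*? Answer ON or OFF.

ppGpp is present, so HolX is inactive.
c-di-GMP is absent, so IrpY is active.
No repressor is bound and IrpY is active, so *kosS* is transcribed.
So KosS is produced and active.
Itaconate is present, so GorJ is inactive.
With repressor KosS bound, *kulD* is not transcribed.
So KulD is not produced.
Tagatose is present, so BexA is inactive.
With no repressor bound, *zorG* is transcribed.
So ZorG is produced and active.
No repressor is bound and ZorG is active, so *torM* is transcribed.
So TorM is produced and active.
No repressor is bound and TorM is active, so *gorM* is transcribed.

ON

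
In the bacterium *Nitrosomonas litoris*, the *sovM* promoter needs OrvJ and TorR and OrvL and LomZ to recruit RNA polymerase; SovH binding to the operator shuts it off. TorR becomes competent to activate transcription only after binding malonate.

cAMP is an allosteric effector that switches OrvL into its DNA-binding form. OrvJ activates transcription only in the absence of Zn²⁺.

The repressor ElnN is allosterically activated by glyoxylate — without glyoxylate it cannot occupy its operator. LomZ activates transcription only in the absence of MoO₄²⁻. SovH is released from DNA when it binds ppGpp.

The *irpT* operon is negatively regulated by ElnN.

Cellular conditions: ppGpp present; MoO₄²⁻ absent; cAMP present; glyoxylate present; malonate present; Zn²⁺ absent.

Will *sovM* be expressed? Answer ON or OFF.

Zn²⁺ is absent, so OrvJ is active.
ppGpp is present, so SovH is inactive.
Malonate is present, so TorR is active.
cAMP is present, so OrvL is active.
MoO₄²⁻ is absent, so LomZ is active.
No repressor is bound and OrvJ and TorR and OrvL and LomZ are active, so *sovM* is transcribed.

ON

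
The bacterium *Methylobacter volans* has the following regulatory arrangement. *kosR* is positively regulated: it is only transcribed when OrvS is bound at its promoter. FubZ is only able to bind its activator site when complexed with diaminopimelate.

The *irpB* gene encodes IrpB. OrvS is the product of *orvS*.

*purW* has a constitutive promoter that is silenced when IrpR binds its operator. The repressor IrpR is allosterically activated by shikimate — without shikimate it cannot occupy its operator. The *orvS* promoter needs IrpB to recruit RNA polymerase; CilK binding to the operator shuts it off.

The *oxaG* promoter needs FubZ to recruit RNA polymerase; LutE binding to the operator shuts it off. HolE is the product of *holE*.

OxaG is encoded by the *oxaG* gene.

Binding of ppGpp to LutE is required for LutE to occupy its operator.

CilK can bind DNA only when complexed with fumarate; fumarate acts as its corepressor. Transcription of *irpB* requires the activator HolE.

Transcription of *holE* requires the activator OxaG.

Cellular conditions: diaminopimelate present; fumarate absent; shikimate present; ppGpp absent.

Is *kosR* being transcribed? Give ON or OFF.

ON

Diaminopimelate is present, so FubZ is active.
ppGpp is absent, so LutE is inactive.
No repressor is bound and FubZ is active, so *oxaG* is transcribed.
So OxaG is produced and active.
No repressor is bound and OxaG is active, so *holE* is transcribed.
So HolE is produced and active.
No repressor is bound and HolE is active, so *irpB* is transcribed.
So IrpB is produced and active.
Fumarate is absent, so CilK is inactive.
No repressor is bound and IrpB is active, so *orvS* is transcribed.
So OrvS is produced and active.
No repressor is bound and OrvS is active, so *kosR* is transcribed.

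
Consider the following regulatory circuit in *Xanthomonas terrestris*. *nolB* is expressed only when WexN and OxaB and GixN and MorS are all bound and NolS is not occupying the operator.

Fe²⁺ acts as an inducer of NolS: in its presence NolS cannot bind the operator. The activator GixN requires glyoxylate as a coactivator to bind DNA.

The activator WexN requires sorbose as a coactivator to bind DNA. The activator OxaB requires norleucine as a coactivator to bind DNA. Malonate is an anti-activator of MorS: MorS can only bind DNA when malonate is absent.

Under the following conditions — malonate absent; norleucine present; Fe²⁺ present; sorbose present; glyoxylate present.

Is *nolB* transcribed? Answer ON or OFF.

ON

Sorbose is present, so WexN is active.
Norleucine is present, so OxaB is active.
Glyoxylate is present, so GixN is active.
Fe²⁺ is present, so NolS is inactive.
Malonate is absent, so MorS is active.
No repressor is bound and WexN and OxaB and GixN and MorS are active, so *nolB* is transcribed.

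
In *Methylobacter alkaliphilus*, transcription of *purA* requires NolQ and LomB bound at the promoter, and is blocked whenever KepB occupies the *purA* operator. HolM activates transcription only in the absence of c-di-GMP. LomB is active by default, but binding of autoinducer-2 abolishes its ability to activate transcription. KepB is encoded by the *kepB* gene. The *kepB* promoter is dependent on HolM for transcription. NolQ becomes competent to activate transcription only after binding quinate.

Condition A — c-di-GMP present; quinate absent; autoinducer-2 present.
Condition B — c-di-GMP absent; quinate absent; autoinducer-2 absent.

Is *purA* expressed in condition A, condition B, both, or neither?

Condition A:
c-di-GMP is present, so HolM is inactive.
Required activator HolM is absent, so *kepB* is not transcribed.
So KepB is not produced.
Quinate is absent, so NolQ is inactive.
Autoinducer-2 is present, so LomB is inactive.
Required activator NolQ is absent, so *purA* is not transcribed.
→ *purA* is OFF in A.
Condition B:
c-di-GMP is absent, so HolM is active.
No repressor is bound and HolM is active, so *kepB* is transcribed.
So KepB is produced and active.
Quinate is absent, so NolQ is inactive.
Autoinducer-2 is absent, so LomB is active.
With repressor KepB bound, *purA* is not transcribed.
→ *purA* is OFF in B.

neither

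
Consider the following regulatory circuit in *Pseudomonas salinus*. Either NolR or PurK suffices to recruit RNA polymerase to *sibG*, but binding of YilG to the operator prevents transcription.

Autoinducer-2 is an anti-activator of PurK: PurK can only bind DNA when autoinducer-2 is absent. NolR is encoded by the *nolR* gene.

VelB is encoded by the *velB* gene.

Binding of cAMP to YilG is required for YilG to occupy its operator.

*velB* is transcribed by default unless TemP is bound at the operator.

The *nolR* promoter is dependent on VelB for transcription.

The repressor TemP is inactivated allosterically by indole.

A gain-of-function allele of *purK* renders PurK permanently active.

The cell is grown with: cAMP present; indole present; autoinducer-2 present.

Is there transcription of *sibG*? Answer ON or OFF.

Indole is present, so TemP is inactive.
With no repressor bound, *velB* is transcribed.
So VelB is produced and active.
No repressor is bound and VelB is active, so *nolR* is transcribed.
So NolR is produced and active.
PurK is constitutively active in this strain.
cAMP is present, so YilG is active.
With repressor YilG bound, *sibG* is not transcribed.

OFF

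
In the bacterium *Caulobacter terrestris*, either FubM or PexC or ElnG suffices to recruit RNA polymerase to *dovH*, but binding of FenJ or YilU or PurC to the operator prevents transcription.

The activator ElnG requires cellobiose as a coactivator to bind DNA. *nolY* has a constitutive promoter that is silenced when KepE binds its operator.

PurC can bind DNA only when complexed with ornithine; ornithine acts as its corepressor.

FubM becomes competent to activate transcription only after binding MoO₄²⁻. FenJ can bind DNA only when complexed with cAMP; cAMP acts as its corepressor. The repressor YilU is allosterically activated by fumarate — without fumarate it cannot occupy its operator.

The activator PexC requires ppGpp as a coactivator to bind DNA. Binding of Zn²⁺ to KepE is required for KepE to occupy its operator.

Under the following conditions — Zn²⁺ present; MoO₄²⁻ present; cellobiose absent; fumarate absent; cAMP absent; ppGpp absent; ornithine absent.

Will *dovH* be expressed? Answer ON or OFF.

ON

cAMP is absent, so FenJ is inactive.
Fumarate is absent, so YilU is inactive.
MoO₄²⁻ is present, so FubM is active.
Ornithine is absent, so PurC is inactive.
ppGpp is absent, so PexC is inactive.
Cellobiose is absent, so ElnG is inactive.
Activator FubM is present, so *dovH* is transcribed.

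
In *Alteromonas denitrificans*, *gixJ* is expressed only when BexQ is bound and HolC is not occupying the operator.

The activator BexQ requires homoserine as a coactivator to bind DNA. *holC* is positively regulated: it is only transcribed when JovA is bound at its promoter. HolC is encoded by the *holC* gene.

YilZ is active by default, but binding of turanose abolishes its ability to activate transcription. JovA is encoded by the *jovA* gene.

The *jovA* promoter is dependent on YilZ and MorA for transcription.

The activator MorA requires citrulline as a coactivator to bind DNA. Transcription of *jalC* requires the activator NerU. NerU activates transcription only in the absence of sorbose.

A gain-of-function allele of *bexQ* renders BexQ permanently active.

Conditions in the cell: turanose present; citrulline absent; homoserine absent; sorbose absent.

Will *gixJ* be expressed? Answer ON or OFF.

ON

BexQ is constitutively active in this strain.
Turanose is present, so YilZ is inactive.
Citrulline is absent, so MorA is inactive.
Required activator YilZ is absent, so *jovA* is not transcribed.
So JovA is not produced.
Required activator JovA is absent, so *holC* is not transcribed.
So HolC is not produced.
No repressor is bound and BexQ is active, so *gixJ* is transcribed.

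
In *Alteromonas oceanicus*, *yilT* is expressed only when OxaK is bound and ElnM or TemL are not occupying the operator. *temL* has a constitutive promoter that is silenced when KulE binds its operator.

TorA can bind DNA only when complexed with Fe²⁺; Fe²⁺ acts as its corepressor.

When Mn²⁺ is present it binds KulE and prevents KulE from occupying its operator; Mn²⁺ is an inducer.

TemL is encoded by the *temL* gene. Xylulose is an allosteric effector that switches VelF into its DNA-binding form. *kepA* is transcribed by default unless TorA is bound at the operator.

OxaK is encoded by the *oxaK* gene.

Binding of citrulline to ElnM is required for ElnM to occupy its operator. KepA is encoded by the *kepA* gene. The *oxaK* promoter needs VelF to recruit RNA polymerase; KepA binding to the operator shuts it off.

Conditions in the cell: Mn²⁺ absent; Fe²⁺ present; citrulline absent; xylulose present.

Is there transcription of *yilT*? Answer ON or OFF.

Citrulline is absent, so ElnM is inactive.
Fe²⁺ is present, so TorA is active.
With repressor TorA bound, *kepA* is not transcribed.
So KepA is not produced.
Xylulose is present, so VelF is active.
No repressor is bound and VelF is active, so *oxaK* is transcribed.
So OxaK is produced and active.
Mn²⁺ is absent, so KulE is active.
With repressor KulE bound, *temL* is not transcribed.
So TemL is not produced.
No repressor is bound and OxaK is active, so *yilT* is transcribed.

ON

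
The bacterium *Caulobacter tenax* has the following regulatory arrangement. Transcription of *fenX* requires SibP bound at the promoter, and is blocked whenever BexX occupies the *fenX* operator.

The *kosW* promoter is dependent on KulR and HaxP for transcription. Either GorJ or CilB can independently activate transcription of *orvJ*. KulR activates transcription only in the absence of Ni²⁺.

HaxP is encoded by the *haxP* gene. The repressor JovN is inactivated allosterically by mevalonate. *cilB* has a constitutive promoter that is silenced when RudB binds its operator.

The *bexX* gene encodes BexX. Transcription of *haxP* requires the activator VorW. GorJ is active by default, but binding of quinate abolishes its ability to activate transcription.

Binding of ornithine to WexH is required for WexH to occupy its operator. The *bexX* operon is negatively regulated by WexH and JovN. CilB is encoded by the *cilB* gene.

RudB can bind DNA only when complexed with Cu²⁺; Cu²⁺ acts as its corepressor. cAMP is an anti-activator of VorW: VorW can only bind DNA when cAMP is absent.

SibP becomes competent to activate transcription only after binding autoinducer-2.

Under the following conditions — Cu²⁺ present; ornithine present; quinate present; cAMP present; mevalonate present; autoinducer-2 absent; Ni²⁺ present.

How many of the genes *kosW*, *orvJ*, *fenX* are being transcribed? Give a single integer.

0

Ni²⁺ is present, so KulR is inactive.
cAMP is present, so VorW is inactive.
Required activator VorW is absent, so *haxP* is not transcribed.
So HaxP is not produced.
Required activator KulR is absent, so *kosW* is not transcribed.
→ *kosW* is OFF.
Quinate is present, so GorJ is inactive.
Cu²⁺ is present, so RudB is active.
With repressor RudB bound, *cilB* is not transcribed.
So CilB is not produced.
No activator is available at the *orvJ* promoter, so *orvJ* is not transcribed.
→ *orvJ* is OFF.
Autoinducer-2 is absent, so SibP is inactive.
Ornithine is present, so WexH is active.
Mevalonate is present, so JovN is inactive.
With repressor WexH bound, *bexX* is not transcribed.
So BexX is not produced.
Required activator SibP is absent, so *fenX* is not transcribed.
→ *fenX* is OFF.
0 of the 3 genes are transcribed.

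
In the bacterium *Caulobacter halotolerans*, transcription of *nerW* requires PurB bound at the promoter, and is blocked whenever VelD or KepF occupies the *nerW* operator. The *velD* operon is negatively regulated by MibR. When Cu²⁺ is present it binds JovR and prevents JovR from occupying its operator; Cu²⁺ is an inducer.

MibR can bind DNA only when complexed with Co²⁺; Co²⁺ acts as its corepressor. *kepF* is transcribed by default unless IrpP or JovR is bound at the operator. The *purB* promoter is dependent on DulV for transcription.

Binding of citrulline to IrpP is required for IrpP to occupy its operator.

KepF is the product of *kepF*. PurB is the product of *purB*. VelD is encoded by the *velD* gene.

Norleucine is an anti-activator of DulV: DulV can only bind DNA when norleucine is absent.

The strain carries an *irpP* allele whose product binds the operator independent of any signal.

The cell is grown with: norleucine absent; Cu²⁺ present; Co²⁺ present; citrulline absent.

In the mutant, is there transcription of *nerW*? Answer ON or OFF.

ON

Co²⁺ is present, so MibR is active.
With repressor MibR bound, *velD* is not transcribed.
So VelD is not produced.
IrpP is constitutively active in this strain.
Cu²⁺ is present, so JovR is inactive.
With repressor IrpP bound, *kepF* is not transcribed.
So KepF is not produced.
Norleucine is absent, so DulV is active.
No repressor is bound and DulV is active, so *purB* is transcribed.
So PurB is produced and active.
No repressor is bound and PurB is active, so *nerW* is transcribed.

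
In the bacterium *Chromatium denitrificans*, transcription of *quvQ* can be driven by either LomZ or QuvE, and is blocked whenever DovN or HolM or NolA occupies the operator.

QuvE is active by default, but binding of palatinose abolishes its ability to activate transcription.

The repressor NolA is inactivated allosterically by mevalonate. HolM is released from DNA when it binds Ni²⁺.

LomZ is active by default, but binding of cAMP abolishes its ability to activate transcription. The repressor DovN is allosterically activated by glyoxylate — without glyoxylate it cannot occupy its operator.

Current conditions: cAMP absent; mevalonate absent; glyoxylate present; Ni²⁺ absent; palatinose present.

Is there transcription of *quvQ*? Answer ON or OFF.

OFF

cAMP is absent, so LomZ is active.
Glyoxylate is present, so DovN is active.
Ni²⁺ is absent, so HolM is active.
Mevalonate is absent, so NolA is active.
Palatinose is present, so QuvE is inactive.
With repressor DovN bound, *quvQ* is not transcribed.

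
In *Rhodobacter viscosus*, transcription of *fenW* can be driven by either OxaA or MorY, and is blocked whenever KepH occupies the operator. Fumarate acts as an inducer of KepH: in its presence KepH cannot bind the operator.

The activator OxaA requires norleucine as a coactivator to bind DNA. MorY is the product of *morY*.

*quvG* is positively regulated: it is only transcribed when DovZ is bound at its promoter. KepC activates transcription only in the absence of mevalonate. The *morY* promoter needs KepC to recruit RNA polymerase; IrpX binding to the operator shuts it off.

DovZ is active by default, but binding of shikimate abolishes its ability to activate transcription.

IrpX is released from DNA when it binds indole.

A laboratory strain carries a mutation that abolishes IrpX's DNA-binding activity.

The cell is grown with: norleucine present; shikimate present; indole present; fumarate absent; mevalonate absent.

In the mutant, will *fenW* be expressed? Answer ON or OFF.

Fumarate is absent, so KepH is active.
Norleucine is present, so OxaA is active.
Mevalonate is absent, so KepC is active.
IrpX is non-functional in this strain, so it has no effect.
No repressor is bound and KepC is active, so *morY* is transcribed.
So MorY is produced and active.
With repressor KepH bound, *fenW* is not transcribed.

OFF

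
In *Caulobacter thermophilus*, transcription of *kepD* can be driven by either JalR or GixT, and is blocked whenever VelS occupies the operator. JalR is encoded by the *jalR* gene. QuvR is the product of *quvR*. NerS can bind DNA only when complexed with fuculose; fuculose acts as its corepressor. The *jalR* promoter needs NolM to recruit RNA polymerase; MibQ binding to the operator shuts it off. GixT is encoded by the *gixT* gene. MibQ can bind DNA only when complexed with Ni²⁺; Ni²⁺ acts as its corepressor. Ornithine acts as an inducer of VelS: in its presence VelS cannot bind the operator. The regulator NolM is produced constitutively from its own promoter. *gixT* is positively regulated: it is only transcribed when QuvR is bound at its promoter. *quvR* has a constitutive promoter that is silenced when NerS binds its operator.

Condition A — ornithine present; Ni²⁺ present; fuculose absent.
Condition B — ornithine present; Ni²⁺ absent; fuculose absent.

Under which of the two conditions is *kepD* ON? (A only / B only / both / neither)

both

Condition A:
Ornithine is present, so VelS is inactive.
Ni²⁺ is present, so MibQ is active.
NolM is produced constitutively and is active.
With repressor MibQ bound, *jalR* is not transcribed.
So JalR is not produced.
Fuculose is absent, so NerS is inactive.
With no repressor bound, *quvR* is transcribed.
So QuvR is produced and active.
No repressor is bound and QuvR is active, so *gixT* is transcribed.
So GixT is produced and active.
Activator GixT is present, so *kepD* is transcribed.
→ *kepD* is ON in A.
Condition B:
Ornithine is present, so VelS is inactive.
Ni²⁺ is absent, so MibQ is inactive.
NolM is produced constitutively and is active.
No repressor is bound and NolM is active, so *jalR* is transcribed.
So JalR is produced and active.
Fuculose is absent, so NerS is inactive.
With no repressor bound, *quvR* is transcribed.
So QuvR is produced and active.
No repressor is bound and QuvR is active, so *gixT* is transcribed.
So GixT is produced and active.
Activator JalR is present, so *kepD* is transcribed.
→ *kepD* is ON in B.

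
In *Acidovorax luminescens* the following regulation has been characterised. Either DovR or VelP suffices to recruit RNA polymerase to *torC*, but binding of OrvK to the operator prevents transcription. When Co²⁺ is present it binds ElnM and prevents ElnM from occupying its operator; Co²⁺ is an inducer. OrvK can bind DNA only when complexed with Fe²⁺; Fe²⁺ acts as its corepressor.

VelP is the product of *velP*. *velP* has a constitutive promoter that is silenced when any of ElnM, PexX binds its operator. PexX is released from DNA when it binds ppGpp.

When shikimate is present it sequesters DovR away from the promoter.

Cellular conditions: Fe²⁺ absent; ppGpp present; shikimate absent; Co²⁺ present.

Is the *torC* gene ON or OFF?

Shikimate is absent, so DovR is active.
Fe²⁺ is absent, so OrvK is inactive.
Co²⁺ is present, so ElnM is inactive.
ppGpp is present, so PexX is inactive.
With no repressor bound, *velP* is transcribed.
So VelP is produced and active.
Activator DovR is present, so *torC* is transcribed.

ON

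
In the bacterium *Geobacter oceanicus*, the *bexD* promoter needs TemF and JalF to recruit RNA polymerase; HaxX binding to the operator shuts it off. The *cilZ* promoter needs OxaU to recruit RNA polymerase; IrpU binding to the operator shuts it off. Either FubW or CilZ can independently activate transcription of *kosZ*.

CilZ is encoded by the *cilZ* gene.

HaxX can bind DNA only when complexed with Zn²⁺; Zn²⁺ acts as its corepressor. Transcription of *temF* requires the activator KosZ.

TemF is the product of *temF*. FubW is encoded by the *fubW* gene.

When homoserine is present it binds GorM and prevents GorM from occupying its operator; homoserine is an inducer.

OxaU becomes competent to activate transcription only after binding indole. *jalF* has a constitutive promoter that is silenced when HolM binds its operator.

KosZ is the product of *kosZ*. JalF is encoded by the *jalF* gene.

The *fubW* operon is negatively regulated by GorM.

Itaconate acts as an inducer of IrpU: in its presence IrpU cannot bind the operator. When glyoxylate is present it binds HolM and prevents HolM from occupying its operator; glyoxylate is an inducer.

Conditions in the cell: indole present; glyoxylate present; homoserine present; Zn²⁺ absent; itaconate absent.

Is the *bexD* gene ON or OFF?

Homoserine is present, so GorM is inactive.
With no repressor bound, *fubW* is transcribed.
So FubW is produced and active.
Indole is present, so OxaU is active.
Itaconate is absent, so IrpU is active.
With repressor IrpU bound, *cilZ* is not transcribed.
So CilZ is not produced.
Activator FubW is present, so *kosZ* is transcribed.
So KosZ is produced and active.
No repressor is bound and KosZ is active, so *temF* is transcribed.
So TemF is produced and active.
Glyoxylate is present, so HolM is inactive.
With no repressor bound, *jalF* is transcribed.
So JalF is produced and active.
Zn²⁺ is absent, so HaxX is inactive.
No repressor is bound and TemF and JalF are active, so *bexD* is transcribed.

ON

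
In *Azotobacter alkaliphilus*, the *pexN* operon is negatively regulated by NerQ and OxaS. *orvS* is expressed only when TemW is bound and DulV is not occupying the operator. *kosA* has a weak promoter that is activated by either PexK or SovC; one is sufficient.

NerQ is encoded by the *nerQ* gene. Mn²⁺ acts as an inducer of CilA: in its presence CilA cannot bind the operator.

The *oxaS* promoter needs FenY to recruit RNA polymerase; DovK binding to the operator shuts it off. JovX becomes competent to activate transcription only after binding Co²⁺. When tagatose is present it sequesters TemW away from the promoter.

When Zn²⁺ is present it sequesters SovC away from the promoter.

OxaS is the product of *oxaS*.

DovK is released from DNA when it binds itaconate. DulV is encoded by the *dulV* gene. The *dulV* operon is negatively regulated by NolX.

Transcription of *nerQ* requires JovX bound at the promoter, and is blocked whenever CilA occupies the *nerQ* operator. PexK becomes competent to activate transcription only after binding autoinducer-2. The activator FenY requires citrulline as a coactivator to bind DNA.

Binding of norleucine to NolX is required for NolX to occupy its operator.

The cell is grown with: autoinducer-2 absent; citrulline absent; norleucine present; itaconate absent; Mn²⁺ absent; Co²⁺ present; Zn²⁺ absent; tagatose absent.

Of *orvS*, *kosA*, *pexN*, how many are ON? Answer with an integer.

Norleucine is present, so NolX is active.
With repressor NolX bound, *dulV* is not transcribed.
So DulV is not produced.
Tagatose is absent, so TemW is active.
No repressor is bound and TemW is active, so *orvS* is transcribed.
→ *orvS* is ON.
Autoinducer-2 is absent, so PexK is inactive.
Zn²⁺ is absent, so SovC is active.
Activator SovC is present, so *kosA* is transcribed.
→ *kosA* is ON.
Mn²⁺ is absent, so CilA is active.
Co²⁺ is present, so JovX is active.
With repressor CilA bound, *nerQ* is not transcribed.
So NerQ is not produced.
Itaconate is absent, so DovK is active.
Citrulline is absent, so FenY is inactive.
With repressor DovK bound, *oxaS* is not transcribed.
So OxaS is not produced.
With no repressor bound, *pexN* is transcribed.
→ *pexN* is ON.
3 of the 3 genes are transcribed.

3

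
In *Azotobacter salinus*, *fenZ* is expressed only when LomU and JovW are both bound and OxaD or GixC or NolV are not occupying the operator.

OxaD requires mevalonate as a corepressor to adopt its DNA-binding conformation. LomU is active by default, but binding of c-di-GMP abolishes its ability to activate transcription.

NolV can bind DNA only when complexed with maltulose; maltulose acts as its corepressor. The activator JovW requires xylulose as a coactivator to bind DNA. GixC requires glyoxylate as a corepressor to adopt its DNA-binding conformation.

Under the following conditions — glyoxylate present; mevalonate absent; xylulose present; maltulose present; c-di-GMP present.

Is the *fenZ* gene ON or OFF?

c-di-GMP is present, so LomU is inactive.
Mevalonate is absent, so OxaD is inactive.
Xylulose is present, so JovW is active.
Glyoxylate is present, so GixC is active.
Maltulose is present, so NolV is active.
With repressor GixC bound, *fenZ* is not transcribed.

OFF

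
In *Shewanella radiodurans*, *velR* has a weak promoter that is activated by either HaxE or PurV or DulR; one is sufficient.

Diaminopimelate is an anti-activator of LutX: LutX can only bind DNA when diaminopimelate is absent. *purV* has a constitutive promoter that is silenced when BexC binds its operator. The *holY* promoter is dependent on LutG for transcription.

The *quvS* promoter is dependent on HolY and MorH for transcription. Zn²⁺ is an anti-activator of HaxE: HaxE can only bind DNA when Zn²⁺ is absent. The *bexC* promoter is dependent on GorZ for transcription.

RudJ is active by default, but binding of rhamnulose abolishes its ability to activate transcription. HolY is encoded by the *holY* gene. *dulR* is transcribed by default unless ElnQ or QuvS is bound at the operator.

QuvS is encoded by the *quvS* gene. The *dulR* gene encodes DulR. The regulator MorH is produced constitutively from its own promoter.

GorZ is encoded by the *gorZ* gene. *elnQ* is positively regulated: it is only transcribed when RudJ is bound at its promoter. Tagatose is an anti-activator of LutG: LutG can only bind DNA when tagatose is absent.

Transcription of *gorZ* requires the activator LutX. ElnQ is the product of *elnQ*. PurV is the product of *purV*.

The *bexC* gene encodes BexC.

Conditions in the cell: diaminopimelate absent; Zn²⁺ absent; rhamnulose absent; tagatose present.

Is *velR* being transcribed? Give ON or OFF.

ON

Zn²⁺ is absent, so HaxE is active.
Diaminopimelate is absent, so LutX is active.
No repressor is bound and LutX is active, so *gorZ* is transcribed.
So GorZ is produced and active.
No repressor is bound and GorZ is active, so *bexC* is transcribed.
So BexC is produced and active.
With repressor BexC bound, *purV* is not transcribed.
So PurV is not produced.
Rhamnulose is absent, so RudJ is active.
No repressor is bound and RudJ is active, so *elnQ* is transcribed.
So ElnQ is produced and active.
Tagatose is present, so LutG is inactive.
Required activator LutG is absent, so *holY* is not transcribed.
So HolY is not produced.
MorH is produced constitutively and is active.
Required activator HolY is absent, so *quvS* is not transcribed.
So QuvS is not produced.
With repressor ElnQ bound, *dulR* is not transcribed.
So DulR is not produced.
Activator HaxE is present, so *velR* is transcribed.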